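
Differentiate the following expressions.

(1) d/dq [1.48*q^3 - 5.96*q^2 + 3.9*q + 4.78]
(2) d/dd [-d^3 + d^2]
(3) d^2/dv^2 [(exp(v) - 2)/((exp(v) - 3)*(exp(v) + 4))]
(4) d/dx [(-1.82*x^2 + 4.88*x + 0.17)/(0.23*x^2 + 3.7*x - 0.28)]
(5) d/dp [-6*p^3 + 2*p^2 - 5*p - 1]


(1) = 4.44*q^2 - 11.92*q + 3.9
(2) = d*(2 - 3*d)
(3) = (exp(4*v) - 9*exp(3*v) + 66*exp(2*v) - 86*exp(v) + 120)*exp(v)/(exp(6*v) + 3*exp(5*v) - 33*exp(4*v) - 71*exp(3*v) + 396*exp(2*v) + 432*exp(v) - 1728)
(4) = (-7.8564*x^2 + 0.941*x - 1.9954)/(0.0529*x^4 + 1.702*x^3 + 13.5612*x^2 - 2.072*x + 0.0784)
(5) = -18*p^2 + 4*p - 5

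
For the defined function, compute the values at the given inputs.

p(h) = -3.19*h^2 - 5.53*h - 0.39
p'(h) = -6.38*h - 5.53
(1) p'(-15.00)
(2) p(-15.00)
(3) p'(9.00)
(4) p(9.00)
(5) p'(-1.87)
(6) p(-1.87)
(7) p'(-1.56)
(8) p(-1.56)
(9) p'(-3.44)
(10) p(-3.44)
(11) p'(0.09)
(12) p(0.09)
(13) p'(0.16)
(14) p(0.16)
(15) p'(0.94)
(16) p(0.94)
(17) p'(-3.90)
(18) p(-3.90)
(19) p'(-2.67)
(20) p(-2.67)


(1) = 90.17
(2) = -635.19
(3) = -62.95
(4) = -308.55
(5) = 6.40
(6) = -1.20
(7) = 4.42
(8) = 0.47
(9) = 16.42
(10) = -19.12
(11) = -6.10
(12) = -0.91
(13) = -6.55
(14) = -1.36
(15) = -11.53
(16) = -8.41
(17) = 19.35
(18) = -27.34
(19) = 11.50
(20) = -8.37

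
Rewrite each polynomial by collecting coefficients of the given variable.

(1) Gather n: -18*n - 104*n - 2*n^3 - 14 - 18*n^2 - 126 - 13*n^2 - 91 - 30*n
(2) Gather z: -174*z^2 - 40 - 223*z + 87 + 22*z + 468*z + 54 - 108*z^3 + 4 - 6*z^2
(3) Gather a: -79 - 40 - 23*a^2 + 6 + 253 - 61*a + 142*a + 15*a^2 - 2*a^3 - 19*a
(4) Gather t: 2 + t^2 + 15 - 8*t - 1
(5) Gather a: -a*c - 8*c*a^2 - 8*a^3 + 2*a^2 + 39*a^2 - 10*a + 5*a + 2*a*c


(1) = -2*n^3 - 31*n^2 - 152*n - 231
(2) = -108*z^3 - 180*z^2 + 267*z + 105
(3) = -2*a^3 - 8*a^2 + 62*a + 140
(4) = t^2 - 8*t + 16
(5) = -8*a^3 + a^2*(41 - 8*c) + a*(c - 5)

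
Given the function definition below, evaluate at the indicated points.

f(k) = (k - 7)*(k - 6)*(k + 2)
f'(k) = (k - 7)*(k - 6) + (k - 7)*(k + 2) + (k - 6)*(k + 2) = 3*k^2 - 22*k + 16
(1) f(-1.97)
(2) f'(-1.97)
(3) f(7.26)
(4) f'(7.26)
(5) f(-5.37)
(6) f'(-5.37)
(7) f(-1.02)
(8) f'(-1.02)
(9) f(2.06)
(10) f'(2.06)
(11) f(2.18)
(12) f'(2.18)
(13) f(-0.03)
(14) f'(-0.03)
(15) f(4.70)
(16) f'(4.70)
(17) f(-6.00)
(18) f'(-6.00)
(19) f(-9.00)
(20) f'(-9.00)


(1) = 2.14
(2) = 70.98
(3) = 3.03
(4) = 14.40
(5) = -473.98
(6) = 220.65
(7) = 55.17
(8) = 41.56
(9) = 79.02
(10) = -16.59
(11) = 76.96
(12) = -17.70
(13) = 83.51
(14) = 16.66
(15) = 20.03
(16) = -21.13
(17) = -624.00
(18) = 256.00
(19) = -1680.00
(20) = 457.00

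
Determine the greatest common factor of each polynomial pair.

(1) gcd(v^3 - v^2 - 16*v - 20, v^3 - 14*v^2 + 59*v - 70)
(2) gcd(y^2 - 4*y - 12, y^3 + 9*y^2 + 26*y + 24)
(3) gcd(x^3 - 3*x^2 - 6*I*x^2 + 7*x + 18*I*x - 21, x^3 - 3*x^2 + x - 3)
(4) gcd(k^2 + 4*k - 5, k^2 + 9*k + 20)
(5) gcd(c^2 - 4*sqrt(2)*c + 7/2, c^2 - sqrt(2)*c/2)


(1) = v - 5
(2) = y + 2
(3) = x^2 + x*(-3 + I) - 3*I
(4) = k + 5
(5) = gcd((c - 7*sqrt(2)/2)*(c - sqrt(2)/2), c*(c - sqrt(2)/2)) = c - sqrt(2)/2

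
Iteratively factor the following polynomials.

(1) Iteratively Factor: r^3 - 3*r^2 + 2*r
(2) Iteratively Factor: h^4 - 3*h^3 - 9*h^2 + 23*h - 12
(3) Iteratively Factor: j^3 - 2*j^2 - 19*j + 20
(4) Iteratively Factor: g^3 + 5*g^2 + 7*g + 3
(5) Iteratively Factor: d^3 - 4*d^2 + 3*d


(1) = (r - 1)*(r^2 - 2*r) = r*(r - 1)*(r - 2)
(2) = (h - 1)*(h^3 - 2*h^2 - 11*h + 12) = (h - 1)^2*(h^2 - h - 12) = (h - 1)^2*(h + 3)*(h - 4)
(3) = (j - 5)*(j^2 + 3*j - 4) = (j - 5)*(j + 4)*(j - 1)
(4) = (g + 1)*(g^2 + 4*g + 3) = (g + 1)*(g + 3)*(g + 1)
(5) = (d - 1)*(d^2 - 3*d) = d*(d - 1)*(d - 3)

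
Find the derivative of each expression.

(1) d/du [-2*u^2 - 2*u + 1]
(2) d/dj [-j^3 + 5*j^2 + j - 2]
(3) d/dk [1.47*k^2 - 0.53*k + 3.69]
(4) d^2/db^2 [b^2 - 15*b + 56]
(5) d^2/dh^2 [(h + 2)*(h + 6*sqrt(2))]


(1) = -4*u - 2
(2) = -3*j^2 + 10*j + 1
(3) = 2.94*k - 0.53
(4) = 2
(5) = 2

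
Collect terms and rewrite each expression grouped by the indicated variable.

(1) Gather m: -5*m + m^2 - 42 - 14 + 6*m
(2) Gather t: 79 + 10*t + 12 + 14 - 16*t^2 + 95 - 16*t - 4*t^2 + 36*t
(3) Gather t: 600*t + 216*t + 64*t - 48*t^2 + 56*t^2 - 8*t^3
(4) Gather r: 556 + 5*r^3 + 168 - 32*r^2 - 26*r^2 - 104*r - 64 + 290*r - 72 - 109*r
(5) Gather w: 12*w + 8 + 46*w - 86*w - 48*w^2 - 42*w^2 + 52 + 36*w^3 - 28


(1) = m^2 + m - 56
(2) = -20*t^2 + 30*t + 200
(3) = -8*t^3 + 8*t^2 + 880*t
(4) = 5*r^3 - 58*r^2 + 77*r + 588
(5) = 36*w^3 - 90*w^2 - 28*w + 32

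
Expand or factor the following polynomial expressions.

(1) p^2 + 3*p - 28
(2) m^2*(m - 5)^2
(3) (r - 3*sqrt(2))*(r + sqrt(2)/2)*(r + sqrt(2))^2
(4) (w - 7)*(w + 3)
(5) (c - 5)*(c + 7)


(1) = (p - 4)*(p + 7)
(2) = m^4 - 10*m^3 + 25*m^2
(3) = r^4 - sqrt(2)*r^3/2 - 11*r^2 - 11*sqrt(2)*r - 6
(4) = w^2 - 4*w - 21
(5) = c^2 + 2*c - 35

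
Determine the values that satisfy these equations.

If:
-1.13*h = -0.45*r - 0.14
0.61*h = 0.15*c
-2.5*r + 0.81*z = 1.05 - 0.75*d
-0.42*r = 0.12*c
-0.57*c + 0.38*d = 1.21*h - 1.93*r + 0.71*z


Then:
c = 0.34
d = 1.15
h = 0.08
r = -0.10
z = -0.07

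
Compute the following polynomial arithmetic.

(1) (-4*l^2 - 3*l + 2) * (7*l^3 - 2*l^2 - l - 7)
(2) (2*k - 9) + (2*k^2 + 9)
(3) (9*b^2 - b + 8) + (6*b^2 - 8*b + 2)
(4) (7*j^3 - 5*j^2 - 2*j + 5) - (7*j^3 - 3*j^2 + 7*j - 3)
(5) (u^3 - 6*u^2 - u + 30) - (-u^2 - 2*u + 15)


(1) = -28*l^5 - 13*l^4 + 24*l^3 + 27*l^2 + 19*l - 14
(2) = 2*k^2 + 2*k
(3) = 15*b^2 - 9*b + 10
(4) = -2*j^2 - 9*j + 8
(5) = u^3 - 5*u^2 + u + 15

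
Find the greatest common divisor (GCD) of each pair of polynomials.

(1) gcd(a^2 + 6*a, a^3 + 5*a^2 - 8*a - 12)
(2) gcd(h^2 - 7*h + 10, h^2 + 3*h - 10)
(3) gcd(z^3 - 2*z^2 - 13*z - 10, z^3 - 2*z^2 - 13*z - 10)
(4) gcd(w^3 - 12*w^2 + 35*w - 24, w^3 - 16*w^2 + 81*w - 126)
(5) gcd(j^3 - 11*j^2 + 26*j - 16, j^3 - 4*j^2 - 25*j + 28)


(1) = gcd(a*(a + 6), (a - 2)*(a + 1)*(a + 6)) = a + 6
(2) = h - 2
(3) = z^3 - 2*z^2 - 13*z - 10
(4) = gcd((w - 8)*(w - 3)*(w - 1), (w - 7)*(w - 6)*(w - 3)) = w - 3
(5) = gcd((j - 8)*(j - 2)*(j - 1), (j - 7)*(j - 1)*(j + 4)) = j - 1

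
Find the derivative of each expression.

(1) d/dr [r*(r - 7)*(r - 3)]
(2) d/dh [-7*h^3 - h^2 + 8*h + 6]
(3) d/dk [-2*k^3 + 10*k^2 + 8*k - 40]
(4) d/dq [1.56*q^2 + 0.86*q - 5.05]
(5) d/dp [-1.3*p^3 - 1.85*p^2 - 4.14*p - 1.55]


(1) = 3*r^2 - 20*r + 21
(2) = -21*h^2 - 2*h + 8
(3) = -6*k^2 + 20*k + 8
(4) = 3.12*q + 0.86
(5) = -3.9*p^2 - 3.7*p - 4.14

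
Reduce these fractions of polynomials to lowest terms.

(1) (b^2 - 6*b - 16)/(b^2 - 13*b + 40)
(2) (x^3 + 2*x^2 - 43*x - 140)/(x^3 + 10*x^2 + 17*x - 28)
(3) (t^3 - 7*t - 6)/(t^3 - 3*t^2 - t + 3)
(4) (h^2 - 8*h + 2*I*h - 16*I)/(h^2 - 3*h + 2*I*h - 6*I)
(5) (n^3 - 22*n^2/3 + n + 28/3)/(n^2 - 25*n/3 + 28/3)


(1) = (b + 2)/(b - 5)
(2) = (x^2 - 2*x - 35)/(x^2 + 6*x - 7)
(3) = (t + 2)/(t - 1)
(4) = (h - 8)/(h - 3)
(5) = n + 1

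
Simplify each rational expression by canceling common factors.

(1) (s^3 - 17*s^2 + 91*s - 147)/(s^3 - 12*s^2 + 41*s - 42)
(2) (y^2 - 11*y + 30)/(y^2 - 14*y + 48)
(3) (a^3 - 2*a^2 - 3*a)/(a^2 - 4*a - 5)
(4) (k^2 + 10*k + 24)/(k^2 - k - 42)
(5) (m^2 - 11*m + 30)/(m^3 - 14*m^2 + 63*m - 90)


(1) = (s - 7)/(s - 2)
(2) = (y - 5)/(y - 8)
(3) = (a^2 - 3*a)/(a - 5)
(4) = (k + 4)/(k - 7)
(5) = 1/(m - 3)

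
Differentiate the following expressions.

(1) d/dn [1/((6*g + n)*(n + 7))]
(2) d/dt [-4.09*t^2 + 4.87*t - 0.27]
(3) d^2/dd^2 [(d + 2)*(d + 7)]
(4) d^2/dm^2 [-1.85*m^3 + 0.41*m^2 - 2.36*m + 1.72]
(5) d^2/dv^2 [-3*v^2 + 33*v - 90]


(1) = -(6*g + 2*n + 7)/((6*g + n)^2*(n + 7)^2)
(2) = 4.87 - 8.18*t
(3) = 2
(4) = 0.82 - 11.1*m
(5) = -6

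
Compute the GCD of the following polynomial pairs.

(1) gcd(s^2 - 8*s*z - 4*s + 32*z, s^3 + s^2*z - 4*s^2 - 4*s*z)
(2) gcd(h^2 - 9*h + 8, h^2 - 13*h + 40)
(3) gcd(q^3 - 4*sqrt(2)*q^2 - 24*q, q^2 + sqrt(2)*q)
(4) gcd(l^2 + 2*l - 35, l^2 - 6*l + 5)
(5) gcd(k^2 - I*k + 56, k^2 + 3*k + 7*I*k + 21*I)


(1) = gcd((s - 4)*(s - 8*z), s*(s - 4)*(s + z)) = s - 4
(2) = h - 8
(3) = gcd(q*(q - 6*sqrt(2))*(q + 2*sqrt(2)), q*(q + sqrt(2))) = q
(4) = gcd((l - 5)*(l + 7), (l - 5)*(l - 1)) = l - 5
(5) = k + 7*I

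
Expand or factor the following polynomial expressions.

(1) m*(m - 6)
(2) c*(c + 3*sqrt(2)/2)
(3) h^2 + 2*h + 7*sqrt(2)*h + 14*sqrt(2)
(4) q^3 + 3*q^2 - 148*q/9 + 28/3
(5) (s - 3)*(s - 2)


(1) = m^2 - 6*m
(2) = c^2 + 3*sqrt(2)*c/2
(3) = (h + 2)*(h + 7*sqrt(2))
(4) = (q - 7/3)*(q - 2/3)*(q + 6)
(5) = s^2 - 5*s + 6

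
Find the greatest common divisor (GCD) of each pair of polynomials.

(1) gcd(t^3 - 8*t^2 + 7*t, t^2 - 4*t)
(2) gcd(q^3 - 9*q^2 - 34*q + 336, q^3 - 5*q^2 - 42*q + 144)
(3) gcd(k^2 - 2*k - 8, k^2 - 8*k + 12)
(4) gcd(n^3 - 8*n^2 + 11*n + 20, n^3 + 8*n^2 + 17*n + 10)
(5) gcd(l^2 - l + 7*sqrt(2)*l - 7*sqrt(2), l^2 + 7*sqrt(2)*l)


(1) = t
(2) = gcd((q - 8)*(q - 7)*(q + 6), (q - 8)*(q - 3)*(q + 6)) = q^2 - 2*q - 48
(3) = gcd((k - 4)*(k + 2), (k - 6)*(k - 2)) = 1
(4) = n + 1
(5) = gcd((l - 1)*(l + 7*sqrt(2)), l*(l + 7*sqrt(2))) = l + 7*sqrt(2)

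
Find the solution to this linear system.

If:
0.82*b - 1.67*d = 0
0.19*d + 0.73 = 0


Then:
b = -7.82
d = -3.84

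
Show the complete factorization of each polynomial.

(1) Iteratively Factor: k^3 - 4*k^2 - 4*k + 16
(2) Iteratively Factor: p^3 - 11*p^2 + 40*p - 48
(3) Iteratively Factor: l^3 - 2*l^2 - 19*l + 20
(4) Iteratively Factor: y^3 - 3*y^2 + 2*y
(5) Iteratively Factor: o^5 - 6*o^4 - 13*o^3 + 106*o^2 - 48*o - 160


(1) = (k - 2)*(k^2 - 2*k - 8) = (k - 2)*(k + 2)*(k - 4)
(2) = (p - 3)*(p^2 - 8*p + 16) = (p - 4)*(p - 3)*(p - 4)
(3) = (l + 4)*(l^2 - 6*l + 5) = (l - 5)*(l + 4)*(l - 1)
(4) = (y)*(y^2 - 3*y + 2) = y*(y - 1)*(y - 2)
(5) = (o + 1)*(o^4 - 7*o^3 - 6*o^2 + 112*o - 160) = (o - 5)*(o + 1)*(o^3 - 2*o^2 - 16*o + 32) = (o - 5)*(o - 4)*(o + 1)*(o^2 + 2*o - 8) = (o - 5)*(o - 4)*(o - 2)*(o + 1)*(o + 4)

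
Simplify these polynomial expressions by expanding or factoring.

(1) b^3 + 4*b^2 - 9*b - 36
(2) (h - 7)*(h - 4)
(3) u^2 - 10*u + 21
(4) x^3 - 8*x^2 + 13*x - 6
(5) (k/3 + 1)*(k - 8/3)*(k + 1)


(1) = (b - 3)*(b + 3)*(b + 4)
(2) = h^2 - 11*h + 28
(3) = (u - 7)*(u - 3)
(4) = (x - 6)*(x - 1)^2
(5) = k^3/3 + 4*k^2/9 - 23*k/9 - 8/3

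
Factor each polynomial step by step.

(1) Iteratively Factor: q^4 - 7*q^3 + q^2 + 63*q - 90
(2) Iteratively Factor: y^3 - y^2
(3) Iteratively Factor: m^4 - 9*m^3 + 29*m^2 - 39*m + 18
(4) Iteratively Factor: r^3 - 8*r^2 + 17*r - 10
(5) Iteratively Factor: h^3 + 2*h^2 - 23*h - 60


(1) = (q + 3)*(q^3 - 10*q^2 + 31*q - 30) = (q - 2)*(q + 3)*(q^2 - 8*q + 15) = (q - 5)*(q - 2)*(q + 3)*(q - 3)
(2) = (y)*(y^2 - y) = y*(y - 1)*(y)
(3) = (m - 1)*(m^3 - 8*m^2 + 21*m - 18) = (m - 3)*(m - 1)*(m^2 - 5*m + 6) = (m - 3)*(m - 2)*(m - 1)*(m - 3)
(4) = (r - 1)*(r^2 - 7*r + 10) = (r - 5)*(r - 1)*(r - 2)
(5) = (h + 3)*(h^2 - h - 20) = (h - 5)*(h + 3)*(h + 4)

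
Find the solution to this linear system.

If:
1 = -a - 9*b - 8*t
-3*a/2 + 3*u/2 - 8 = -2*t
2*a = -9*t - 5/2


Then:
a = 27*u/35 - 22/5
b = u/15 - 11/45
t = 7/10 - 6*u/35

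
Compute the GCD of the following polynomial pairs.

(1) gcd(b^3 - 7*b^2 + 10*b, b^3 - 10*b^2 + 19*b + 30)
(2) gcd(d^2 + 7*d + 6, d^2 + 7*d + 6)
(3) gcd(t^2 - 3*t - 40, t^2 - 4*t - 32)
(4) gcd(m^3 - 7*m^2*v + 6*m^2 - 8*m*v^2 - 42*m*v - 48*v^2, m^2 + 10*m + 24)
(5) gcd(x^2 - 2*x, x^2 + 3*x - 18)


(1) = b - 5
(2) = d^2 + 7*d + 6
(3) = gcd((t - 8)*(t + 5), (t - 8)*(t + 4)) = t - 8
(4) = m + 6
(5) = gcd(x*(x - 2), (x - 3)*(x + 6)) = 1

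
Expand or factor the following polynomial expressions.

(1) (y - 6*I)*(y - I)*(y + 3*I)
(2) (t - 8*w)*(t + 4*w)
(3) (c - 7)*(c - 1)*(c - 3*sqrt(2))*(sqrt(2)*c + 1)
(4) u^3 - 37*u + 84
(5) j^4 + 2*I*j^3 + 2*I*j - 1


(1) = y^3 - 4*I*y^2 + 15*y - 18*I
(2) = t^2 - 4*t*w - 32*w^2
(3) = sqrt(2)*c^4 - 8*sqrt(2)*c^3 - 5*c^3 + 4*sqrt(2)*c^2 + 40*c^2 - 35*c + 24*sqrt(2)*c - 21*sqrt(2)
(4) = (u - 4)*(u - 3)*(u + 7)
(5) = (j - I)*(j + I)^3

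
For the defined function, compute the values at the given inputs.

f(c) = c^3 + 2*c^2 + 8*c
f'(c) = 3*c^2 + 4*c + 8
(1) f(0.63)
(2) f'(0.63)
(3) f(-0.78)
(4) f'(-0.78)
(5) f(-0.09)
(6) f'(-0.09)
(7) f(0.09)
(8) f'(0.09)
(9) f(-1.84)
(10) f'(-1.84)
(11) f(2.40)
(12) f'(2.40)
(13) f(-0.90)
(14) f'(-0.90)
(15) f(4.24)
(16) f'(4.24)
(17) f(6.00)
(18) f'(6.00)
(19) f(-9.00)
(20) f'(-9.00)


(1) = 6.08
(2) = 11.71
(3) = -5.50
(4) = 6.71
(5) = -0.70
(6) = 7.66
(7) = 0.74
(8) = 8.38
(9) = -14.18
(10) = 10.80
(11) = 44.54
(12) = 34.88
(13) = -6.31
(14) = 6.83
(15) = 146.10
(16) = 78.89
(17) = 336.00
(18) = 140.00
(19) = -639.00
(20) = 215.00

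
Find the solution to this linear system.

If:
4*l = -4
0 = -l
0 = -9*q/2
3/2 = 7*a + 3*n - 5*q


Then:
No Solution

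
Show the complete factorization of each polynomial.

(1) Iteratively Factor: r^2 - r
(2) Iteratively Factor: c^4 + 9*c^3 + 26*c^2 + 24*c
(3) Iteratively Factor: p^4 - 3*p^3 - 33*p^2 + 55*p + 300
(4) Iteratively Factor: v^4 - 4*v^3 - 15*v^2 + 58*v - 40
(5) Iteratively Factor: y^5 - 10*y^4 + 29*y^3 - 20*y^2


(1) = (r - 1)*(r)
(2) = (c + 4)*(c^3 + 5*c^2 + 6*c) = (c + 3)*(c + 4)*(c^2 + 2*c) = (c + 2)*(c + 3)*(c + 4)*(c)
(3) = (p + 3)*(p^3 - 6*p^2 - 15*p + 100) = (p - 5)*(p + 3)*(p^2 - p - 20) = (p - 5)^2*(p + 3)*(p + 4)
(4) = (v - 5)*(v^3 + v^2 - 10*v + 8) = (v - 5)*(v + 4)*(v^2 - 3*v + 2) = (v - 5)*(v - 1)*(v + 4)*(v - 2)
(5) = (y - 5)*(y^4 - 5*y^3 + 4*y^2) = (y - 5)*(y - 4)*(y^3 - y^2) = y*(y - 5)*(y - 4)*(y^2 - y) = y^2*(y - 5)*(y - 4)*(y - 1)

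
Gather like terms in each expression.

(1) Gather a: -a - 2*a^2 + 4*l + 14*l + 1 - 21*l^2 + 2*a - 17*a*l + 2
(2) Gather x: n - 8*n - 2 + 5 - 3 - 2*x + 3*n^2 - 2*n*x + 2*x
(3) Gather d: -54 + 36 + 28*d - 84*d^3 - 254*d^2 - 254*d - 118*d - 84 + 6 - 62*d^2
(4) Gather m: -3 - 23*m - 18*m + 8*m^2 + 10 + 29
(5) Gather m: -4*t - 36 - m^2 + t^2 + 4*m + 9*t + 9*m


(1) = -2*a^2 + a*(1 - 17*l) - 21*l^2 + 18*l + 3
(2) = 3*n^2 - 2*n*x - 7*n
(3) = -84*d^3 - 316*d^2 - 344*d - 96
(4) = 8*m^2 - 41*m + 36
(5) = -m^2 + 13*m + t^2 + 5*t - 36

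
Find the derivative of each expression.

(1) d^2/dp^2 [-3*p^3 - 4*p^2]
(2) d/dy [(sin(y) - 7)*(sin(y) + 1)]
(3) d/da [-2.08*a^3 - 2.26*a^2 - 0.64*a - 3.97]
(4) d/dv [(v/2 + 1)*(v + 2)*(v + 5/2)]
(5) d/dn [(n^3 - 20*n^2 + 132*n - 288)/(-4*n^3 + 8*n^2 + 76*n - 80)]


(1) = -18*p - 8
(2) = 2*(sin(y) - 3)*cos(y)
(3) = -6.24*a^2 - 4.52*a - 0.64
(4) = (v/2 + 1)*(3*v + 7)
(5) = (-9*n^4 + 151*n^3 - 784*n^2 + 976*n + 1416)/(2*(n^6 - 4*n^5 - 34*n^4 + 116*n^3 + 281*n^2 - 760*n + 400))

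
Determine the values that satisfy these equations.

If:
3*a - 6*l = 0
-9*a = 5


Then:
a = -5/9
l = -5/18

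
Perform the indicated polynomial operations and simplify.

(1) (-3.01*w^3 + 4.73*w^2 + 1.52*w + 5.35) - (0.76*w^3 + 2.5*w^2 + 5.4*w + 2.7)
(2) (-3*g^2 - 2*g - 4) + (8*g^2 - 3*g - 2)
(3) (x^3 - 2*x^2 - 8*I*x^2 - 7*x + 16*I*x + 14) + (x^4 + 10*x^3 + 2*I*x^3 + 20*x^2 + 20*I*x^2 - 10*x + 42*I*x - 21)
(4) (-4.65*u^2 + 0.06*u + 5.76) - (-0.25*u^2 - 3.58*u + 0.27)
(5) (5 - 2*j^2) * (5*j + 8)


(1) = -3.77*w^3 + 2.23*w^2 - 3.88*w + 2.65
(2) = 5*g^2 - 5*g - 6
(3) = x^4 + 11*x^3 + 2*I*x^3 + 18*x^2 + 12*I*x^2 - 17*x + 58*I*x - 7
(4) = -4.4*u^2 + 3.64*u + 5.49
(5) = -10*j^3 - 16*j^2 + 25*j + 40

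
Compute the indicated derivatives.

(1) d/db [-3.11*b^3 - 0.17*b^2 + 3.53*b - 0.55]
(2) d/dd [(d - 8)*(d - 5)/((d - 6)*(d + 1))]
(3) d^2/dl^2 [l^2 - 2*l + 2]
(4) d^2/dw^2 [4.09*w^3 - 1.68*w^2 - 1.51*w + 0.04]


(1) = -9.33*b^2 - 0.34*b + 3.53
(2) = 2*(4*d^2 - 46*d + 139)/(d^4 - 10*d^3 + 13*d^2 + 60*d + 36)
(3) = 2
(4) = 24.54*w - 3.36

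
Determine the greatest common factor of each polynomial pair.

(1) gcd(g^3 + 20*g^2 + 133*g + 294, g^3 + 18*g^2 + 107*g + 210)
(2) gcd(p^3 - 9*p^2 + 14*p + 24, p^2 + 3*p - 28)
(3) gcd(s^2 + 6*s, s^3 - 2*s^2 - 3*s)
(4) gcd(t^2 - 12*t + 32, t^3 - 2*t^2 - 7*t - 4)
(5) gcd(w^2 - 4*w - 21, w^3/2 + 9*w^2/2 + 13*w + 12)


(1) = g^2 + 13*g + 42
(2) = gcd((p - 6)*(p - 4)*(p + 1), (p - 4)*(p + 7)) = p - 4
(3) = s
(4) = t - 4
(5) = w + 3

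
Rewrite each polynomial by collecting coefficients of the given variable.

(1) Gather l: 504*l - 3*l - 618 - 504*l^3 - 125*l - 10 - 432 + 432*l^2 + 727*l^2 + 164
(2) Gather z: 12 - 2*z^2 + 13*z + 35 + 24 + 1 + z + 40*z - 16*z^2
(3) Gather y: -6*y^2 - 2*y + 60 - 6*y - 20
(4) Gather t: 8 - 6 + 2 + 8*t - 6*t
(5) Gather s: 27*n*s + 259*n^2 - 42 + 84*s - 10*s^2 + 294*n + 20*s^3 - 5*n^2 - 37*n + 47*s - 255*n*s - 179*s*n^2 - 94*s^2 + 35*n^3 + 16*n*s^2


(1) = -504*l^3 + 1159*l^2 + 376*l - 896
(2) = -18*z^2 + 54*z + 72
(3) = -6*y^2 - 8*y + 40
(4) = 2*t + 4
(5) = 35*n^3 + 254*n^2 + 257*n + 20*s^3 + s^2*(16*n - 104) + s*(-179*n^2 - 228*n + 131) - 42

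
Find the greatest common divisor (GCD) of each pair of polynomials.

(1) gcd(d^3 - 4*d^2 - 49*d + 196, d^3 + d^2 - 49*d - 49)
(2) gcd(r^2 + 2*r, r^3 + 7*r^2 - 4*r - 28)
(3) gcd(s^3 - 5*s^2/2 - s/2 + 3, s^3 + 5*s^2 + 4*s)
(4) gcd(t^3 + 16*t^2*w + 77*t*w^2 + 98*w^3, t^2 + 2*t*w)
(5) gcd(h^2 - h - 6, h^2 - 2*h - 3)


(1) = gcd((d - 7)*(d - 4)*(d + 7), (d - 7)*(d + 1)*(d + 7)) = d^2 - 49
(2) = r + 2
(3) = s + 1
(4) = gcd((t + 2*w)*(t + 7*w)^2, t*(t + 2*w)) = t + 2*w
(5) = gcd((h - 3)*(h + 2), (h - 3)*(h + 1)) = h - 3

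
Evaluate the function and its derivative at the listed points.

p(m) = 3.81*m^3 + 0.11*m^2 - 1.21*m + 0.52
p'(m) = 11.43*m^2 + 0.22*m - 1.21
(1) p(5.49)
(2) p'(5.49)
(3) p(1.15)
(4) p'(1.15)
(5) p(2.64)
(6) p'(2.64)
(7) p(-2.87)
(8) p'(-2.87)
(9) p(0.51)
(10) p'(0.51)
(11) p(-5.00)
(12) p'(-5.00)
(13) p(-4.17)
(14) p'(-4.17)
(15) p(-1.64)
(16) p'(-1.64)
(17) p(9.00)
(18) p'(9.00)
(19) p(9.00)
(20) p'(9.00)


(1) = 627.63
(2) = 344.50
(3) = 5.07
(4) = 14.16
(5) = 68.20
(6) = 79.03
(7) = -85.17
(8) = 92.31
(9) = 0.44
(10) = 1.88
(11) = -466.93
(12) = 283.44
(13) = -268.79
(14) = 196.63
(15) = -14.01
(16) = 29.17
(17) = 2776.03
(18) = 926.60
(19) = 2776.03
(20) = 926.60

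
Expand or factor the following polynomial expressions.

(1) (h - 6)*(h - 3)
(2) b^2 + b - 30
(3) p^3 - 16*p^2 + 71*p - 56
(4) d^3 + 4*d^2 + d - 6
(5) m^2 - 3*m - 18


(1) = h^2 - 9*h + 18
(2) = (b - 5)*(b + 6)
(3) = (p - 8)*(p - 7)*(p - 1)
(4) = (d - 1)*(d + 2)*(d + 3)
(5) = (m - 6)*(m + 3)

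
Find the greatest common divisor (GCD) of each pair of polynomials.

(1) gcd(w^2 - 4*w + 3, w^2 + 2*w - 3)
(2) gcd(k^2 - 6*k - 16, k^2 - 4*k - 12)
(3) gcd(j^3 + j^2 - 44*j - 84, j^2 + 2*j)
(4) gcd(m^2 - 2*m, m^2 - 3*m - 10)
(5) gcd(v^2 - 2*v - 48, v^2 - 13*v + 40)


(1) = w - 1
(2) = gcd((k - 8)*(k + 2), (k - 6)*(k + 2)) = k + 2
(3) = j + 2
(4) = gcd(m*(m - 2), (m - 5)*(m + 2)) = 1
(5) = v - 8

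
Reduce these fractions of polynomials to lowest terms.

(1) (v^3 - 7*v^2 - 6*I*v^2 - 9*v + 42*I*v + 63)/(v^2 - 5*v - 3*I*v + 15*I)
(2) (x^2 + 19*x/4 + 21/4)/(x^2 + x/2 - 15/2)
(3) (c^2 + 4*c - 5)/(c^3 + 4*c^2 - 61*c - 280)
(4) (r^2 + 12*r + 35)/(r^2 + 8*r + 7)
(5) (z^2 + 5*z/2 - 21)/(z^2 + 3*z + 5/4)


(1) = (v^2 + v*(-7 - 3*I) + 21*I)/(v - 5)
(2) = (4*x + 7)/(4*x - 10)
(3) = (c - 1)/(c^2 - c - 56)
(4) = (r + 5)/(r + 1)
(5) = (4*z^2 + 10*z - 84)/(4*z^2 + 12*z + 5)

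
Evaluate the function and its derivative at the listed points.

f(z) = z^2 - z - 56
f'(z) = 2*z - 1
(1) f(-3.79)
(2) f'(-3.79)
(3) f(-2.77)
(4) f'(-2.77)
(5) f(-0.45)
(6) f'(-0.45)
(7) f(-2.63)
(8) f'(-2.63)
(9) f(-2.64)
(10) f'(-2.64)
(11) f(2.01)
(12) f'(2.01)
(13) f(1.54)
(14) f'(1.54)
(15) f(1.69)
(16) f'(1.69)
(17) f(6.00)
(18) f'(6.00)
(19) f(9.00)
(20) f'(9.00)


(1) = -37.85
(2) = -8.58
(3) = -45.56
(4) = -6.54
(5) = -55.35
(6) = -1.90
(7) = -46.45
(8) = -6.26
(9) = -46.39
(10) = -6.28
(11) = -53.97
(12) = 3.02
(13) = -55.17
(14) = 2.08
(15) = -54.83
(16) = 2.38
(17) = -26.00
(18) = 11.00
(19) = 16.00
(20) = 17.00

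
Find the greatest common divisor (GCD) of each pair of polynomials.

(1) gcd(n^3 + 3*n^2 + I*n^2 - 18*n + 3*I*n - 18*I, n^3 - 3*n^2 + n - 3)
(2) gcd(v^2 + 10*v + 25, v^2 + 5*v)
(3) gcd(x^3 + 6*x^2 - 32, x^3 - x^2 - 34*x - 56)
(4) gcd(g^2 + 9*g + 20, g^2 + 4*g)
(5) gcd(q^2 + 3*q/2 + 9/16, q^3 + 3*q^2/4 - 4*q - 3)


(1) = n^2 + n*(-3 + I) - 3*I
(2) = gcd((v + 5)^2, v*(v + 5)) = v + 5
(3) = x + 4
(4) = gcd((g + 4)*(g + 5), g*(g + 4)) = g + 4
(5) = q + 3/4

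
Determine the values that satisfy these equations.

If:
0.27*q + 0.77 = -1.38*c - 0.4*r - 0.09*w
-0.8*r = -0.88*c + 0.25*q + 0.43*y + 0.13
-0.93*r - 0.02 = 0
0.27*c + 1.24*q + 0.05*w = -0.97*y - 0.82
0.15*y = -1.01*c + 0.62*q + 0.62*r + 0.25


Then:
c = 0.03
q = -0.34
r = -0.02
w = -7.82
y = -0.01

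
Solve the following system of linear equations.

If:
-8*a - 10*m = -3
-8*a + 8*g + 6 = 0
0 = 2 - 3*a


Then:
a = 2/3
g = -1/12
m = -7/30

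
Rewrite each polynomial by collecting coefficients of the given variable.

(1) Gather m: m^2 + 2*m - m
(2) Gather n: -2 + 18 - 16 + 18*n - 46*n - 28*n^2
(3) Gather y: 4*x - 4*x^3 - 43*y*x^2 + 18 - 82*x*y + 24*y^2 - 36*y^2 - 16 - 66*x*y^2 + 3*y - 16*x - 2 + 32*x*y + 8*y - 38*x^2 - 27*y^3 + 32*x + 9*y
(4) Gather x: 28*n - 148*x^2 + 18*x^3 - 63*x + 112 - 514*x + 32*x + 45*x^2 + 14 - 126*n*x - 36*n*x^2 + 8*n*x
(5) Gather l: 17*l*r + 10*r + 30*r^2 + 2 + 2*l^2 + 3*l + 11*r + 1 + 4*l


(1) = m^2 + m
(2) = -28*n^2 - 28*n
(3) = -4*x^3 - 38*x^2 + 20*x - 27*y^3 + y^2*(-66*x - 12) + y*(-43*x^2 - 50*x + 20)
(4) = 28*n + 18*x^3 + x^2*(-36*n - 103) + x*(-118*n - 545) + 126
(5) = 2*l^2 + l*(17*r + 7) + 30*r^2 + 21*r + 3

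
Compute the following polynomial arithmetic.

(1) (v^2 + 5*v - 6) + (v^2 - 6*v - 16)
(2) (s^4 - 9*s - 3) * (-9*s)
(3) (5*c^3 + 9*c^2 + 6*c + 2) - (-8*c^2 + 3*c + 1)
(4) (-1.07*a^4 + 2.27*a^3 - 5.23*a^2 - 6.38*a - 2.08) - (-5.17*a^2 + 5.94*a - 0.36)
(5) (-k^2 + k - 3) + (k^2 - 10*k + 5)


(1) = 2*v^2 - v - 22
(2) = -9*s^5 + 81*s^2 + 27*s
(3) = 5*c^3 + 17*c^2 + 3*c + 1
(4) = -1.07*a^4 + 2.27*a^3 - 0.06*a^2 - 12.32*a - 1.72
(5) = 2 - 9*k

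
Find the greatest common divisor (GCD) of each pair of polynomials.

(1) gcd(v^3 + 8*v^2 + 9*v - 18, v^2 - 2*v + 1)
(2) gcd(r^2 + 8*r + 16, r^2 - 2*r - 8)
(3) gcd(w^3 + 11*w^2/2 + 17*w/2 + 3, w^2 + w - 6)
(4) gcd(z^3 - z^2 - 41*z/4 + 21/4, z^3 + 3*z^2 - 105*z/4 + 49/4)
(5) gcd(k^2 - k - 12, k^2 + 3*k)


(1) = gcd((v - 1)*(v + 3)*(v + 6), (v - 1)^2) = v - 1
(2) = gcd((r + 4)^2, (r - 4)*(r + 2)) = 1
(3) = w + 3
(4) = gcd((z - 7/2)*(z - 1/2)*(z + 3), (z - 7/2)*(z - 1/2)*(z + 7)) = z^2 - 4*z + 7/4
(5) = gcd((k - 4)*(k + 3), k*(k + 3)) = k + 3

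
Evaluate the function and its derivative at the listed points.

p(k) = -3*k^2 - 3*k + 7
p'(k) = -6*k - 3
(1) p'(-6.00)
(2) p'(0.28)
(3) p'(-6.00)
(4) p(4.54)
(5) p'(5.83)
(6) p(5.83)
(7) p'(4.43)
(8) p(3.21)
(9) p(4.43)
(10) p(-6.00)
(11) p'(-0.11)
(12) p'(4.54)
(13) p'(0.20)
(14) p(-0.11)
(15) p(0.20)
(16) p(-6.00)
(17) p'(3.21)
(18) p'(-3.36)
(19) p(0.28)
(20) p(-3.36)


(1) = 33.00
(2) = -4.68
(3) = 33.00
(4) = -68.45
(5) = -37.98
(6) = -112.46
(7) = -29.58
(8) = -33.54
(9) = -65.16
(10) = -83.00
(11) = -2.34
(12) = -30.24
(13) = -4.20
(14) = 7.29
(15) = 6.28
(16) = -83.00
(17) = -22.26
(18) = 17.16
(19) = 5.92
(20) = -16.79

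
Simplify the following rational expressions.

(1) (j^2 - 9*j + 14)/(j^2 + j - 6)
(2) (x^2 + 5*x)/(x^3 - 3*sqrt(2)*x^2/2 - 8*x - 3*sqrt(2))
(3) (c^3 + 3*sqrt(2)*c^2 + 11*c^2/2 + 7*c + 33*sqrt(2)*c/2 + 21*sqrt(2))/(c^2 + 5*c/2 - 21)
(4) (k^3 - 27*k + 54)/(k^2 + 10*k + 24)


(1) = (j - 7)/(j + 3)
(2) = (2*x^2 + 10*x)/(2*x^3 - 3*sqrt(2)*x^2 - 16*x - 6*sqrt(2))
(3) = (4*c^3 + c^2*(12*sqrt(2) + 22) + c*(28 + 66*sqrt(2)) + 84*sqrt(2))/(4*c^2 + 10*c - 84)
(4) = (k^2 - 6*k + 9)/(k + 4)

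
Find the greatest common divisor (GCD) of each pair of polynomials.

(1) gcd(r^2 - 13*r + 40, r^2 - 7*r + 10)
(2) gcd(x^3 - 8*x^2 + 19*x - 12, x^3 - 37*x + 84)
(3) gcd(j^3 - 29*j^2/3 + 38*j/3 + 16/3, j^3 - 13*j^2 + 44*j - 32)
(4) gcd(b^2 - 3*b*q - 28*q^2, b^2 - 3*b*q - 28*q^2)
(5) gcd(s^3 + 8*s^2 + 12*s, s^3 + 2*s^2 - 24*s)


(1) = gcd((r - 8)*(r - 5), (r - 5)*(r - 2)) = r - 5
(2) = x^2 - 7*x + 12
(3) = j - 8
(4) = -b^2 + 3*b*q + 28*q^2
(5) = s^2 + 6*s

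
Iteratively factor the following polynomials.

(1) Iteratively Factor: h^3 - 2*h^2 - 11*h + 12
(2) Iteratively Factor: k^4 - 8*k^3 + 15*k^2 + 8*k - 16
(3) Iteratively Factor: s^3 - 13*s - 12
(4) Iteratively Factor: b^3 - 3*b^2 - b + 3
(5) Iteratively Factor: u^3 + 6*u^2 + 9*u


(1) = (h + 3)*(h^2 - 5*h + 4) = (h - 1)*(h + 3)*(h - 4)
(2) = (k - 4)*(k^3 - 4*k^2 - k + 4) = (k - 4)*(k + 1)*(k^2 - 5*k + 4) = (k - 4)*(k - 1)*(k + 1)*(k - 4)
(3) = (s + 1)*(s^2 - s - 12) = (s + 1)*(s + 3)*(s - 4)
(4) = (b - 3)*(b^2 - 1) = (b - 3)*(b - 1)*(b + 1)
(5) = (u + 3)*(u^2 + 3*u) = u*(u + 3)*(u + 3)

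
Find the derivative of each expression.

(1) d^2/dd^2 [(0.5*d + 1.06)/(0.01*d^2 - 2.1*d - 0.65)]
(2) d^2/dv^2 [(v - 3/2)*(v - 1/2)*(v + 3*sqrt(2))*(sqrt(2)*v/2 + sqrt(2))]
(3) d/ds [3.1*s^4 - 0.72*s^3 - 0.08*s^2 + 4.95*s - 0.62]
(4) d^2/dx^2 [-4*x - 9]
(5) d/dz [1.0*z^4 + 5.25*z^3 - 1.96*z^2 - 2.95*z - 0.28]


(1) = ((2.0788 - 0.03*d)*(-0.01*d^2 + 2.1*d + 0.65) - (0.02*d - 2.1)*(0.04*d - 4.2)*(0.5*d + 1.06))/(-0.01*d^2 + 2.1*d + 0.65)^3
(2) = 6*sqrt(2)*v^2 + 18*v - 13*sqrt(2)/4
(3) = 12.4*s^3 - 2.16*s^2 - 0.16*s + 4.95
(4) = 0
(5) = 4.0*z^3 + 15.75*z^2 - 3.92*z - 2.95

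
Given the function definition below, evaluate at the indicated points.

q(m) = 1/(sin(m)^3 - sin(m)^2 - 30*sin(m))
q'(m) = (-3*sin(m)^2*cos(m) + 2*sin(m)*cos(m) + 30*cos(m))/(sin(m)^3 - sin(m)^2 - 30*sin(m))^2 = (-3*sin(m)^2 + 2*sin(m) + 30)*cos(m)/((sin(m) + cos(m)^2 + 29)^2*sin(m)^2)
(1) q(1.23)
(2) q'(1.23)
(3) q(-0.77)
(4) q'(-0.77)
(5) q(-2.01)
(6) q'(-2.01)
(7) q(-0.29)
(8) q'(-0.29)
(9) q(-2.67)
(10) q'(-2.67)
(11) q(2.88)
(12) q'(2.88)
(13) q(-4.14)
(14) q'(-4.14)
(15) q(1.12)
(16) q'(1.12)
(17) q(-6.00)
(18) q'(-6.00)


(1) = -0.04
(2) = 0.01
(3) = 0.05
(4) = 0.05
(5) = 0.04
(6) = -0.02
(7) = 0.12
(8) = 0.39
(9) = 0.08
(10) = -0.14
(11) = -0.13
(12) = -0.48
(13) = -0.04
(14) = -0.02
(15) = -0.04
(16) = 0.02
(17) = -0.12
(18) = 0.41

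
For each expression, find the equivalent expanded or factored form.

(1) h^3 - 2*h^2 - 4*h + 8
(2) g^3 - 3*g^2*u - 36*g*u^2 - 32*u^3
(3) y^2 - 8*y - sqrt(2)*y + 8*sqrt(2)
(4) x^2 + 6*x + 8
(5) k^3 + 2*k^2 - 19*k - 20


(1) = (h - 2)^2*(h + 2)
(2) = (g - 8*u)*(g + u)*(g + 4*u)
(3) = (y - 8)*(y - sqrt(2))
(4) = (x + 2)*(x + 4)
(5) = (k - 4)*(k + 1)*(k + 5)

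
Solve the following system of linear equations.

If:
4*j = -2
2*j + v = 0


Then:
j = -1/2
v = 1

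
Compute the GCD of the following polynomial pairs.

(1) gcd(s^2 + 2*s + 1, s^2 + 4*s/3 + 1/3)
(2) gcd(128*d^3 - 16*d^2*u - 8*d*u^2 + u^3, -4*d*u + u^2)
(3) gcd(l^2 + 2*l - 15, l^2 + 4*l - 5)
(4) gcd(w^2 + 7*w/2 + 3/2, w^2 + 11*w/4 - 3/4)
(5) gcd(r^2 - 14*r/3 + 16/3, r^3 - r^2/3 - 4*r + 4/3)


(1) = s + 1
(2) = gcd((-8*d + u)*(-4*d + u)*(4*d + u), u*(-4*d + u)) = -4*d + u
(3) = l + 5
(4) = w + 3
(5) = gcd((r - 8/3)*(r - 2), (r - 2)*(r - 1/3)*(r + 2)) = r - 2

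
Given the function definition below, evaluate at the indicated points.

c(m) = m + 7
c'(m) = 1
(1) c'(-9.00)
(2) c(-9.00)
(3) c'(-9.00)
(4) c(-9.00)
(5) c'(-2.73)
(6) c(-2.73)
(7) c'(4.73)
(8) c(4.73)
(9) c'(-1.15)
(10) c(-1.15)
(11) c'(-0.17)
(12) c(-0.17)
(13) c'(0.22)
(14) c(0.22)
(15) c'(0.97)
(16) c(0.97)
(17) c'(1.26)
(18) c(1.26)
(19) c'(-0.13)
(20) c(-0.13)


(1) = 1.00
(2) = -2.00
(3) = 1.00
(4) = -2.00
(5) = 1.00
(6) = 4.27
(7) = 1.00
(8) = 11.73
(9) = 1.00
(10) = 5.85
(11) = 1.00
(12) = 6.83
(13) = 1.00
(14) = 7.22
(15) = 1.00
(16) = 7.97
(17) = 1.00
(18) = 8.26
(19) = 1.00
(20) = 6.87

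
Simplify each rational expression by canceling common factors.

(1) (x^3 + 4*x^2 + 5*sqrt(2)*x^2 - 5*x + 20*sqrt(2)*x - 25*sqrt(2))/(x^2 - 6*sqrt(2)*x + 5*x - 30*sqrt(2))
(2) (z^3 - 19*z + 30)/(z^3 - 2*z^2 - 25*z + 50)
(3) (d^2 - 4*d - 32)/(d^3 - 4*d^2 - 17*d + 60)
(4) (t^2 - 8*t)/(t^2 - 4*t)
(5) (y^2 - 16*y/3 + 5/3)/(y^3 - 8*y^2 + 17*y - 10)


(1) = (x^2 + x*(-1 + 5*sqrt(2)) - 5*sqrt(2))/(x - 6*sqrt(2))
(2) = (z - 3)/(z - 5)
(3) = (d - 8)/(d^2 - 8*d + 15)
(4) = (t - 8)/(t - 4)
(5) = (3*y - 1)/(3*y^2 - 9*y + 6)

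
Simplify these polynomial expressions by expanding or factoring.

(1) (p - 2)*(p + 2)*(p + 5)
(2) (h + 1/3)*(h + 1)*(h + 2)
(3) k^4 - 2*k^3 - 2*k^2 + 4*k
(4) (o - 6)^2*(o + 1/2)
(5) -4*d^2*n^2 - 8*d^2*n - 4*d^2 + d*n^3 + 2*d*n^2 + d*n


(1) = p^3 + 5*p^2 - 4*p - 20
(2) = h^3 + 10*h^2/3 + 3*h + 2/3
(3) = k*(k - 2)*(k - sqrt(2))*(k + sqrt(2))
(4) = o^3 - 23*o^2/2 + 30*o + 18
(5) = (-4*d + n)*(n + 1)*(d*n + d)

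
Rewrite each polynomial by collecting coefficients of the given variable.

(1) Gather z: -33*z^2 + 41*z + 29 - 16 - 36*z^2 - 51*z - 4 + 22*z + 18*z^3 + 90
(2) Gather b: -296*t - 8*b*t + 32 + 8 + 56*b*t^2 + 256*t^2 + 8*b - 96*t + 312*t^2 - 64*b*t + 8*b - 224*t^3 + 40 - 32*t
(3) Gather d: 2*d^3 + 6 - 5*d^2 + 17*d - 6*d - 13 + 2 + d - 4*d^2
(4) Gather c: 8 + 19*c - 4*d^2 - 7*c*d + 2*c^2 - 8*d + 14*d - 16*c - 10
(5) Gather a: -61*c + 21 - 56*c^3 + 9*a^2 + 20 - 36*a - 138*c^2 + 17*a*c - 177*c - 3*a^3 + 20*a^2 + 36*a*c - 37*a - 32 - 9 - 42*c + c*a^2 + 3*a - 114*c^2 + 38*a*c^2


(1) = 18*z^3 - 69*z^2 + 12*z + 99
(2) = b*(56*t^2 - 72*t + 16) - 224*t^3 + 568*t^2 - 424*t + 80
(3) = 2*d^3 - 9*d^2 + 12*d - 5
(4) = 2*c^2 + c*(3 - 7*d) - 4*d^2 + 6*d - 2
(5) = -3*a^3 + a^2*(c + 29) + a*(38*c^2 + 53*c - 70) - 56*c^3 - 252*c^2 - 280*c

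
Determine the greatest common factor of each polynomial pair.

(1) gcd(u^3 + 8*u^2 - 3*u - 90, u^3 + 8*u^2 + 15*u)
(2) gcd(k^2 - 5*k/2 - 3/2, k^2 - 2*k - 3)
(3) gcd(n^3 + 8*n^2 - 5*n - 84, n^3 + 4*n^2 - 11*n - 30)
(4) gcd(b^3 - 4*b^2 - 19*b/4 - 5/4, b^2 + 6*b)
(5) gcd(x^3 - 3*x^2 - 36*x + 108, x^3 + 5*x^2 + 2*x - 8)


(1) = u + 5
(2) = k - 3
(3) = n - 3
(4) = gcd((b - 5)*(b + 1/2)^2, b*(b + 6)) = 1
(5) = 1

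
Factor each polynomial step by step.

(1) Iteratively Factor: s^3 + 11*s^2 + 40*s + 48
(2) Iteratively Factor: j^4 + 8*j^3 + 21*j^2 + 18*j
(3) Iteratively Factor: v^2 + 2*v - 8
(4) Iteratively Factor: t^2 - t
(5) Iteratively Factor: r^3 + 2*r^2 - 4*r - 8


(1) = (s + 4)*(s^2 + 7*s + 12) = (s + 3)*(s + 4)*(s + 4)
(2) = (j + 2)*(j^3 + 6*j^2 + 9*j) = (j + 2)*(j + 3)*(j^2 + 3*j) = j*(j + 2)*(j + 3)*(j + 3)
(3) = (v - 2)*(v + 4)
(4) = (t)*(t - 1)
(5) = (r + 2)*(r^2 - 4) = (r - 2)*(r + 2)*(r + 2)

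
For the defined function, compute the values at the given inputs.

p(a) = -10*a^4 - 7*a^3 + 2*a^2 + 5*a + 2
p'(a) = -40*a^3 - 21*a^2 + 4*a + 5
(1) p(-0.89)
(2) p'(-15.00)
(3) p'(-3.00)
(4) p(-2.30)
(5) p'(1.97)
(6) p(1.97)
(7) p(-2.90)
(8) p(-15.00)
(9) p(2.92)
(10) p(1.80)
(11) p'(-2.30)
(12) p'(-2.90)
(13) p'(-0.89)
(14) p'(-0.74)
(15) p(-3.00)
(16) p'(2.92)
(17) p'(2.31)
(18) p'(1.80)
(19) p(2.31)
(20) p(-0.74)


(1) = -2.21
(2) = 130220.00
(3) = 884.00
(4) = -193.59
(5) = -374.43
(6) = -184.52
(7) = -532.24
(8) = -482248.00
(9) = -867.62
(10) = -128.32
(11) = 371.39
(12) = 792.35
(13) = 13.00
(14) = 6.75
(15) = -616.00
(16) = -1158.26
(17) = -590.87
(18) = -289.12
(19) = -346.80
(20) = -0.77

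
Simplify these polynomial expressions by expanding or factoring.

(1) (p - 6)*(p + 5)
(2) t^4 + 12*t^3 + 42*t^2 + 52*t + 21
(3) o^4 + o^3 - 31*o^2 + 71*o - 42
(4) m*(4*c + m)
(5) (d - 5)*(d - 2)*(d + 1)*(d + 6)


(1) = p^2 - p - 30
(2) = (t + 1)^2*(t + 3)*(t + 7)
(3) = (o - 3)*(o - 2)*(o - 1)*(o + 7)
(4) = 4*c*m + m^2
(5) = d^4 - 33*d^2 + 28*d + 60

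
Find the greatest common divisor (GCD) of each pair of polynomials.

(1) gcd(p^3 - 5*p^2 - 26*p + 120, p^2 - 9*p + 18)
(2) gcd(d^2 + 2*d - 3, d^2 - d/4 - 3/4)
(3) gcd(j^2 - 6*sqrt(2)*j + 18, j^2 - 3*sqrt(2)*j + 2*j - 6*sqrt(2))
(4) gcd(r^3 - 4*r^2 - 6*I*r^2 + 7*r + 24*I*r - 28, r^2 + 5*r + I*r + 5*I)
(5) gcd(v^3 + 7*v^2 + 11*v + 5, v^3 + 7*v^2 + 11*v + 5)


(1) = gcd((p - 6)*(p - 4)*(p + 5), (p - 6)*(p - 3)) = p - 6
(2) = d - 1
(3) = j - 3*sqrt(2)
(4) = r + I
(5) = gcd((v + 1)^2*(v + 5), (v + 1)^2*(v + 5)) = v^3 + 7*v^2 + 11*v + 5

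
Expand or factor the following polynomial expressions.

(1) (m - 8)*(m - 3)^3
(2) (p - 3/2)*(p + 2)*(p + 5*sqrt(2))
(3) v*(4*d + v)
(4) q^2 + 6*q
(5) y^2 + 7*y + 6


(1) = m^4 - 17*m^3 + 99*m^2 - 243*m + 216
(2) = p^3 + p^2/2 + 5*sqrt(2)*p^2 - 3*p + 5*sqrt(2)*p/2 - 15*sqrt(2)
(3) = 4*d*v + v^2
(4) = q*(q + 6)
(5) = (y + 1)*(y + 6)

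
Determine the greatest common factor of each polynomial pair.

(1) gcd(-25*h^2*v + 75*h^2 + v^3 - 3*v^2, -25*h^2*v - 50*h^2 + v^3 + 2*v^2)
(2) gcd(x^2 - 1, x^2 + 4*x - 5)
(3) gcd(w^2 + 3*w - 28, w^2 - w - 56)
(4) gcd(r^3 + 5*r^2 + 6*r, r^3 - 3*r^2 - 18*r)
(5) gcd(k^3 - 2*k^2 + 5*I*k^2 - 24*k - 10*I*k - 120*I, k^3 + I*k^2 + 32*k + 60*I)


(1) = -25*h^2 + v^2
(2) = x - 1
(3) = gcd((w - 4)*(w + 7), (w - 8)*(w + 7)) = w + 7
(4) = r^2 + 3*r
(5) = gcd((k - 6)*(k + 4)*(k + 5*I), (k - 6*I)*(k + 2*I)*(k + 5*I)) = k + 5*I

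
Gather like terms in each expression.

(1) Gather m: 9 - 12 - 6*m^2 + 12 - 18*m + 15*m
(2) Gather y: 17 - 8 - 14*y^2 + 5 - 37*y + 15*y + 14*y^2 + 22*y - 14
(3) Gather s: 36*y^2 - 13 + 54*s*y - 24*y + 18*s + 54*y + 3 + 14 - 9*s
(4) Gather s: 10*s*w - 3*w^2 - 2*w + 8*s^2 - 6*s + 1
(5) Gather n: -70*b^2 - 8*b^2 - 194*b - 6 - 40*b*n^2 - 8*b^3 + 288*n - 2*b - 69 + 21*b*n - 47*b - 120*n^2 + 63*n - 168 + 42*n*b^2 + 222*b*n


(1) = -6*m^2 - 3*m + 9
(2) = 0
(3) = s*(54*y + 9) + 36*y^2 + 30*y + 4
(4) = 8*s^2 + s*(10*w - 6) - 3*w^2 - 2*w + 1
(5) = -8*b^3 - 78*b^2 - 243*b + n^2*(-40*b - 120) + n*(42*b^2 + 243*b + 351) - 243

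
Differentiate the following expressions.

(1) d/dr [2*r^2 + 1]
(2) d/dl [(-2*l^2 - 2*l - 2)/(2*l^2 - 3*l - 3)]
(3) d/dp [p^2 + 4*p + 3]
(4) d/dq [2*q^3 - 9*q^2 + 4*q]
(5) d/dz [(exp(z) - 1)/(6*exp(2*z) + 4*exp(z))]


(1) = 4*r
(2) = 10*l*(l + 2)/(4*l^4 - 12*l^3 - 3*l^2 + 18*l + 9)
(3) = 2*p + 4
(4) = 6*q^2 - 18*q + 4
(5) = (-3*exp(2*z) + 6*exp(z) + 2)*exp(-z)/(2*(9*exp(2*z) + 12*exp(z) + 4))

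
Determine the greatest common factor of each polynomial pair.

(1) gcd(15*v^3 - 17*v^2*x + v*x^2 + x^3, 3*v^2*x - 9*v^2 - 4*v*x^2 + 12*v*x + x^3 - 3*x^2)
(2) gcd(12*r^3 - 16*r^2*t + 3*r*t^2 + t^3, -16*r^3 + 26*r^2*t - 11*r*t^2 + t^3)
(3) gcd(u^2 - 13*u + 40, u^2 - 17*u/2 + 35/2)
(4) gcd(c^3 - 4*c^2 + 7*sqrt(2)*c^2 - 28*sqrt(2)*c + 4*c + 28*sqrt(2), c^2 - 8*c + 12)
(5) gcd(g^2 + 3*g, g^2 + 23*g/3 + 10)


(1) = gcd((-3*v + x)*(-v + x)*(5*v + x), (-3*v + x)*(-v + x)*(x - 3)) = 3*v^2 - 4*v*x + x^2
(2) = 2*r^2 - 3*r*t + t^2
(3) = u - 5
(4) = c - 2
(5) = 1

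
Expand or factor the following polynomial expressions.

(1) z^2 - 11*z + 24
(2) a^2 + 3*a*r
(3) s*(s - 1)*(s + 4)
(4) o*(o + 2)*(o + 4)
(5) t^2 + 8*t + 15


(1) = (z - 8)*(z - 3)
(2) = a*(a + 3*r)
(3) = s^3 + 3*s^2 - 4*s
(4) = o^3 + 6*o^2 + 8*o
(5) = (t + 3)*(t + 5)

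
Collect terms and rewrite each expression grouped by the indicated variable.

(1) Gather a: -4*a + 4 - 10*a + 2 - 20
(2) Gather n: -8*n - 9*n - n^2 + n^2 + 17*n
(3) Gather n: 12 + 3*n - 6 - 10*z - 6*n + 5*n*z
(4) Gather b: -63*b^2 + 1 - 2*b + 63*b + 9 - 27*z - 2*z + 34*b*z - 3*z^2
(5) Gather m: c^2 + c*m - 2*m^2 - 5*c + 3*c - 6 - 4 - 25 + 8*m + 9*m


(1) = -14*a - 14
(2) = 0
(3) = n*(5*z - 3) - 10*z + 6
(4) = -63*b^2 + b*(34*z + 61) - 3*z^2 - 29*z + 10
(5) = c^2 - 2*c - 2*m^2 + m*(c + 17) - 35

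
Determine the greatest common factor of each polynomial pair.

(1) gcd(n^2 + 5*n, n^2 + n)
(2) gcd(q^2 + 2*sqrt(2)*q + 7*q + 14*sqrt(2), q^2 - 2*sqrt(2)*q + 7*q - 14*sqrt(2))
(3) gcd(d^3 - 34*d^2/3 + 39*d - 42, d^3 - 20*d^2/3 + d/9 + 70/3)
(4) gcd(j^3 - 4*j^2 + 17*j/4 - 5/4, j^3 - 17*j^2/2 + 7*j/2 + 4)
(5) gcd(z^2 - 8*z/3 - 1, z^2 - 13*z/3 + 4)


(1) = n
(2) = q + 7
(3) = d^2 - 25*d/3 + 14
(4) = gcd((j - 5/2)*(j - 1)*(j - 1/2), (j - 8)*(j - 1)*(j + 1/2)) = j - 1
(5) = gcd((z - 3)*(z + 1/3), (z - 3)*(z - 4/3)) = z - 3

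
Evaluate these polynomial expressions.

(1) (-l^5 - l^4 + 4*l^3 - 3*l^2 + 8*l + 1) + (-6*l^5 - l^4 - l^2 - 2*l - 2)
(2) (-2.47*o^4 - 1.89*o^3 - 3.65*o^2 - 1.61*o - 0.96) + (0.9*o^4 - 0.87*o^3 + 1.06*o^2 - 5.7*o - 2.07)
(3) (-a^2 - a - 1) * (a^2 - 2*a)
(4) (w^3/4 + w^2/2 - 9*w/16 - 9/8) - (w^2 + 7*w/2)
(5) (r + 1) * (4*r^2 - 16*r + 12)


(1) = -7*l^5 - 2*l^4 + 4*l^3 - 4*l^2 + 6*l - 1
(2) = -1.57*o^4 - 2.76*o^3 - 2.59*o^2 - 7.31*o - 3.03
(3) = -a^4 + a^3 + a^2 + 2*a
(4) = w^3/4 - w^2/2 - 65*w/16 - 9/8
(5) = 4*r^3 - 12*r^2 - 4*r + 12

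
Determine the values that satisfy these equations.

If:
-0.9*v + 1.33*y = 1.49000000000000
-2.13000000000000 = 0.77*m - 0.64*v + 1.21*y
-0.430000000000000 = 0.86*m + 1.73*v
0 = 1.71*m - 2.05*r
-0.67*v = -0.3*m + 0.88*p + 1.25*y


Then:
m = -5.05
p = -7.21
r = -4.21
v = 2.26
y = 2.65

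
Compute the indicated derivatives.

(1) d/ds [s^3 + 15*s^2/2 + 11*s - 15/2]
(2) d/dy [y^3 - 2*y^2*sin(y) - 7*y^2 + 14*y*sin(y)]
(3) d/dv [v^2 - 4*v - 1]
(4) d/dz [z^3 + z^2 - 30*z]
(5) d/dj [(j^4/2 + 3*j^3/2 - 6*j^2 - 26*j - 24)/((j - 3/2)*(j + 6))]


(1) = 3*s^2 + 15*s + 11
(2) = -2*y^2*cos(y) + 3*y^2 - 4*y*sin(y) + 14*y*cos(y) - 14*y + 14*sin(y)
(3) = 2*v - 4
(4) = 3*z^2 + 2*z - 30
(5) = (4*j^5 + 33*j^4 - 18*j^3 - 166*j^2 + 624*j + 1368)/(4*j^4 + 36*j^3 + 9*j^2 - 324*j + 324)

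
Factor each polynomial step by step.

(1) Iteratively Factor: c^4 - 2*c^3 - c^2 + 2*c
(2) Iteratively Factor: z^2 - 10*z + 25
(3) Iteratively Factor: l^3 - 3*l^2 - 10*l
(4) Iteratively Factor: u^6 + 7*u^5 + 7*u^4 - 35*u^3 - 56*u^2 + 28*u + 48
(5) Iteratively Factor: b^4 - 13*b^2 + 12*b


(1) = (c - 2)*(c^3 - c) = (c - 2)*(c - 1)*(c^2 + c) = c*(c - 2)*(c - 1)*(c + 1)
(2) = (z - 5)*(z - 5)
(3) = (l - 5)*(l^2 + 2*l) = l*(l - 5)*(l + 2)
(4) = (u - 2)*(u^5 + 9*u^4 + 25*u^3 + 15*u^2 - 26*u - 24) = (u - 2)*(u + 2)*(u^4 + 7*u^3 + 11*u^2 - 7*u - 12) = (u - 2)*(u + 1)*(u + 2)*(u^3 + 6*u^2 + 5*u - 12) = (u - 2)*(u + 1)*(u + 2)*(u + 4)*(u^2 + 2*u - 3) = (u - 2)*(u + 1)*(u + 2)*(u + 3)*(u + 4)*(u - 1)
(5) = (b - 3)*(b^3 + 3*b^2 - 4*b) = (b - 3)*(b - 1)*(b^2 + 4*b) = b*(b - 3)*(b - 1)*(b + 4)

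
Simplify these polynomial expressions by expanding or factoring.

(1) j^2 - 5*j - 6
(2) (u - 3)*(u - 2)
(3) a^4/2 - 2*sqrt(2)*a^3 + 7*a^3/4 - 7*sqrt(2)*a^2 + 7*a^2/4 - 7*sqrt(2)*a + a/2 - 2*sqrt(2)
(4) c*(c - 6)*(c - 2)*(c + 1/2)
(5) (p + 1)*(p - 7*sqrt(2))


(1) = (j - 6)*(j + 1)
(2) = u^2 - 5*u + 6
(3) = (a/2 + 1)*(a + 1/2)*(a + 1)*(a - 4*sqrt(2))
(4) = c^4 - 15*c^3/2 + 8*c^2 + 6*c
(5) = p^2 - 7*sqrt(2)*p + p - 7*sqrt(2)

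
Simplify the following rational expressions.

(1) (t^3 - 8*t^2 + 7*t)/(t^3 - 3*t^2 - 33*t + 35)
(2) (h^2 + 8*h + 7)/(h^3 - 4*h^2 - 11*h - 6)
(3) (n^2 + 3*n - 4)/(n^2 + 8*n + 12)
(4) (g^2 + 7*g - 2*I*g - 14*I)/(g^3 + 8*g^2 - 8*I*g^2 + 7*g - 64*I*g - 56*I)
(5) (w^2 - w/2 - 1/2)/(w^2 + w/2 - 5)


(1) = t/(t + 5)
(2) = (h + 7)/(h^2 - 5*h - 6)
(3) = (n^2 + 3*n - 4)/(n^2 + 8*n + 12)
(4) = (g - 2*I)/(g^2 + g*(1 - 8*I) - 8*I)
(5) = (2*w^2 - w - 1)/(2*w^2 + w - 10)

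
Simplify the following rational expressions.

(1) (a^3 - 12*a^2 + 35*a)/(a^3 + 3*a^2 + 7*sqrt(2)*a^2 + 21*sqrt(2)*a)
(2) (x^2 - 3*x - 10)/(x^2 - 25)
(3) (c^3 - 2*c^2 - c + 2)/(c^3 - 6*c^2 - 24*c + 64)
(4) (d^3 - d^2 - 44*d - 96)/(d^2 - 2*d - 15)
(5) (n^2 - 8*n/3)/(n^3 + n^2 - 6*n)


(1) = (a^2 - 12*a + 35)/(a^2 + a*(3 + 7*sqrt(2)) + 21*sqrt(2))
(2) = (x + 2)/(x + 5)
(3) = (c^2 - 1)/(c^2 - 4*c - 32)
(4) = (d^2 - 4*d - 32)/(d - 5)
(5) = (3*n - 8)/(3*n^2 + 3*n - 18)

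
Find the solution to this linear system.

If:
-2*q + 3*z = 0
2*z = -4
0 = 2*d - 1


Then:
d = 1/2
q = -3
z = -2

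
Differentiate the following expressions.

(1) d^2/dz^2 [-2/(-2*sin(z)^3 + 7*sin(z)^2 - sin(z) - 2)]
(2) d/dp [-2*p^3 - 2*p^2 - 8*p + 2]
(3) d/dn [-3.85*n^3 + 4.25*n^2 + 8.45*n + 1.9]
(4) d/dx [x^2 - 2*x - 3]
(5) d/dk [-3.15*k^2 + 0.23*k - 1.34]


(1) = 2*(-36*sin(z)^6 + 154*sin(z)^5 - 152*sin(z)^4 - 167*sin(z)^3 + 249*sin(z)^2 - 64*sin(z) + 30)/(2*sin(z)^3 - 7*sin(z)^2 + sin(z) + 2)^3
(2) = -6*p^2 - 4*p - 8
(3) = -11.55*n^2 + 8.5*n + 8.45
(4) = 2*x - 2
(5) = 0.23 - 6.3*k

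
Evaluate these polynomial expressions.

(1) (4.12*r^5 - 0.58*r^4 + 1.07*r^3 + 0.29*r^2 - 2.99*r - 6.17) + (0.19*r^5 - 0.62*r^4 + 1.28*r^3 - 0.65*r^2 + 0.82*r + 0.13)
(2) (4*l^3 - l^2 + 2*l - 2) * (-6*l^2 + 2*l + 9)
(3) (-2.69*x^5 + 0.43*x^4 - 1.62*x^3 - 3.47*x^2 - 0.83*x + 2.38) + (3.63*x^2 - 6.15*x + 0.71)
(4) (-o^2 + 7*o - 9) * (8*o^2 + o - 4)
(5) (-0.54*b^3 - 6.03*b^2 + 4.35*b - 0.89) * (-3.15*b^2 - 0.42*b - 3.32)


(1) = 4.31*r^5 - 1.2*r^4 + 2.35*r^3 - 0.36*r^2 - 2.17*r - 6.04
(2) = -24*l^5 + 14*l^4 + 22*l^3 + 7*l^2 + 14*l - 18
(3) = -2.69*x^5 + 0.43*x^4 - 1.62*x^3 + 0.16*x^2 - 6.98*x + 3.09
(4) = -8*o^4 + 55*o^3 - 61*o^2 - 37*o + 36
(5) = 1.701*b^5 + 19.2213*b^4 - 9.3771*b^3 + 20.9961*b^2 - 14.0682*b + 2.9548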